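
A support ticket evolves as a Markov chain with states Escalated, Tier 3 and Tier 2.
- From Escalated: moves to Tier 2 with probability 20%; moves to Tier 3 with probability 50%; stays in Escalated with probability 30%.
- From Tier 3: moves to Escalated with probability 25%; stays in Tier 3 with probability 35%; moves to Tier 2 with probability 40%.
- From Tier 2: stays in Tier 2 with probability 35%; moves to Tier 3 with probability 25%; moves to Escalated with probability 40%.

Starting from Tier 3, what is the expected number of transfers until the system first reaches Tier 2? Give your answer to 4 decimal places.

2.8788

Let t(s) be the expected number of transfers to first reach Tier 2 from state s, with t(Tier 2) = 0. Conditioning on the first transfer:
t(Escalated) = 1 + 0.3·t(Escalated) + 0.5·t(Tier 3)
t(Tier 3) = 1 + 0.25·t(Escalated) + 0.35·t(Tier 3)
Solving: t(Escalated) = 3.4848, t(Tier 3) = 2.8788.
Expected transfers from Tier 3 to Tier 2: 2.8788.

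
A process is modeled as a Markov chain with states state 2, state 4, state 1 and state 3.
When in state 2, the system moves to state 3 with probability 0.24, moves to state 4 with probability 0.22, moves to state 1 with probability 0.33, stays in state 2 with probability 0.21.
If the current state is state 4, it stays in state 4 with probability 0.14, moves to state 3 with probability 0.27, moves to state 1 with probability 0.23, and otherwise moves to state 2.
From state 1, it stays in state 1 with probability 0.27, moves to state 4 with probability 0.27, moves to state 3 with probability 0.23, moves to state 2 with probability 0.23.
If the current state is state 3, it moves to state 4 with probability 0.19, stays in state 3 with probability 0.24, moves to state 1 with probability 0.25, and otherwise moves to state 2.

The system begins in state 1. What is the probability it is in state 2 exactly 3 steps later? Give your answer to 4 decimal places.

0.2731

Propagate the distribution vector 3 steps from state 1.
After 0 steps: (0.0000, 0.0000, 1.0000, 0.0000)
After 1 step: (0.2300, 0.2700, 0.2700, 0.2300)
After 2 steps: (0.2812, 0.2050, 0.2684, 0.2454)
After 3 steps: (0.2731, 0.2097, 0.2738, 0.2435)
P(in state 2 after 3 steps) = 0.2731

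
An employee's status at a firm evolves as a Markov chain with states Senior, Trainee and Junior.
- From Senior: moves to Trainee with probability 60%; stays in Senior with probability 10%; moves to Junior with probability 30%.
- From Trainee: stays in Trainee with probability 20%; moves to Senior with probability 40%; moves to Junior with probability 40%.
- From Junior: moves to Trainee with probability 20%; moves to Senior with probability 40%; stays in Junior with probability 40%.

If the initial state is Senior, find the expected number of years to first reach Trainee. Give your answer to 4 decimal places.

Let t(s) be the expected number of years to first reach Trainee from state s, with t(Trainee) = 0. Conditioning on the first year:
t(Senior) = 1 + 0.1·t(Senior) + 0.3·t(Junior)
t(Junior) = 1 + 0.4·t(Senior) + 0.4·t(Junior)
Solving: t(Senior) = 2.1429, t(Junior) = 3.0952.
Expected years from Senior to Trainee: 2.1429.

2.1429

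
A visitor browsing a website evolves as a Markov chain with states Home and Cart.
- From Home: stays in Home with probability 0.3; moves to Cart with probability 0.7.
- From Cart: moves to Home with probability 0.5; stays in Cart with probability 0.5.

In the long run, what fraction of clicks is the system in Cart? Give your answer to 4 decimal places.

Let the stationary distribution be π with π = πP and π_1 + π_2 = 1.
π_1 = 0.3·π_1 + 0.5·π_2
Solving with the normalization constraint gives π = (0.4167, 0.5833).
So the stationary probability of Cart is 0.5833.

0.5833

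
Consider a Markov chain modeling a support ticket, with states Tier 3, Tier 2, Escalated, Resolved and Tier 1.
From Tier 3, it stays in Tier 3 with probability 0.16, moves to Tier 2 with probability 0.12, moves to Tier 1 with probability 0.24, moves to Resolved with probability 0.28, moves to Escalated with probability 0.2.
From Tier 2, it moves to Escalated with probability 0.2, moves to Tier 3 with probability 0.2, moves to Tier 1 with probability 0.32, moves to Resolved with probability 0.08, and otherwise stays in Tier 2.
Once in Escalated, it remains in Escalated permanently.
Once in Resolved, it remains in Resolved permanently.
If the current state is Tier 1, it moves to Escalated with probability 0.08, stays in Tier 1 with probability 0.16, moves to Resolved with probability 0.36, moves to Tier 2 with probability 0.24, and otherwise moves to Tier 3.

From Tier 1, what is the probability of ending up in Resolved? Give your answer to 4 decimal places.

0.6959

Let h(s) be the probability of absorption at Resolved starting from transient state s. Then h(Resolved) = 1 and h(Escalated) = 0. By first-step analysis:
h(Tier 3) = 0.16·h(Tier 3) + 0.12·h(Tier 2) + 0.2·0 + 0.28·1 + 0.24·h(Tier 1)
h(Tier 2) = 0.2·h(Tier 3) + 0.2·h(Tier 2) + 0.2·0 + 0.08·1 + 0.32·h(Tier 1)
h(Tier 1) = 0.16·h(Tier 3) + 0.24·h(Tier 2) + 0.08·0 + 0.36·1 + 0.16·h(Tier 1)
Solving: h(Tier 3) = 0.6079, h(Tier 2) = 0.5303, h(Tier 1) = 0.6959.
Starting from Tier 1, the probability is 0.6959.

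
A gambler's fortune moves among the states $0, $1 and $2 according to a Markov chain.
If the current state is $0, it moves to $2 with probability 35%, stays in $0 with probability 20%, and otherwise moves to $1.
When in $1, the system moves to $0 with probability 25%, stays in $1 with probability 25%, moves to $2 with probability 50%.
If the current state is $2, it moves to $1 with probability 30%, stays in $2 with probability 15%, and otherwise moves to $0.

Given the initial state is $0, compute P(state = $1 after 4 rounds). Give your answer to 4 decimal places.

0.3337

Propagate the distribution vector 4 rounds from $0.
After 0 rounds: (1.0000, 0.0000, 0.0000)
After 1 round: (0.2000, 0.4500, 0.3500)
After 2 rounds: (0.3450, 0.3075, 0.3475)
After 3 rounds: (0.3370, 0.3364, 0.3266)
After 4 rounds: (0.3311, 0.3337, 0.3351)
P(in $1 after 4 rounds) = 0.3337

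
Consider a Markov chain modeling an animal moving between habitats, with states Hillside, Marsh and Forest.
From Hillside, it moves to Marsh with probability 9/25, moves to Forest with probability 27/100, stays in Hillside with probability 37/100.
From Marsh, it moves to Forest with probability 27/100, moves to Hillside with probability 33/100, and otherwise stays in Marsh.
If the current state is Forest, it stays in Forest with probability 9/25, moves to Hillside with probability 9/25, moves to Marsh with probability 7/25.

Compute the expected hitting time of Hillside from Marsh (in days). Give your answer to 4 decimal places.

Let t(s) be the expected number of days to first reach Hillside from state s, with t(Hillside) = 0. Conditioning on the first day:
t(Marsh) = 1 + 0.4·t(Marsh) + 0.27·t(Forest)
t(Forest) = 1 + 0.28·t(Marsh) + 0.36·t(Forest)
Solving: t(Marsh) = 2.9507, t(Forest) = 2.8534.
Expected days from Marsh to Hillside: 2.9507.

2.9507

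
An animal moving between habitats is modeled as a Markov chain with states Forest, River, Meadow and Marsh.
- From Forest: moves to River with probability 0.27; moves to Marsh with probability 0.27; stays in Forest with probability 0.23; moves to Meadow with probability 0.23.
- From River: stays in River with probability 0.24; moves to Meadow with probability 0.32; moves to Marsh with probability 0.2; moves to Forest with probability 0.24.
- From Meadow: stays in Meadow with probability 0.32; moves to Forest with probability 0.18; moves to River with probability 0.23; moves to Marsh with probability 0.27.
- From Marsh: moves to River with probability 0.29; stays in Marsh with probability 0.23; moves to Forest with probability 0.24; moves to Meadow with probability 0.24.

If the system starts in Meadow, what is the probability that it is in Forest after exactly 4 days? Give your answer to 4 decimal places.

0.2209

Propagate the distribution vector 4 days from Meadow.
After 0 days: (0.0000, 0.0000, 1.0000, 0.0000)
After 1 day: (0.1800, 0.2300, 0.3200, 0.2700)
After 2 days: (0.2190, 0.2557, 0.2822, 0.2431)
After 3 days: (0.2209, 0.2559, 0.2808, 0.2424)
After 4 days: (0.2209, 0.2559, 0.2807, 0.2424)
P(in Forest after 4 days) = 0.2209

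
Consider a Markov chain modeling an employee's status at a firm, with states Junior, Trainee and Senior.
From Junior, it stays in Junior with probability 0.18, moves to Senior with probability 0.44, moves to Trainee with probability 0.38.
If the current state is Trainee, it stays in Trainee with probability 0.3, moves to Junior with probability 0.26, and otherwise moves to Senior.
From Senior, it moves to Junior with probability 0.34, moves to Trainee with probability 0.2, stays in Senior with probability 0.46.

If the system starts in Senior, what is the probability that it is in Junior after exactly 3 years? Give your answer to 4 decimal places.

0.2744

Propagate the distribution vector 3 years from Senior.
After 0 years: (0.0000, 0.0000, 1.0000)
After 1 year: (0.3400, 0.2000, 0.4600)
After 2 years: (0.2696, 0.2812, 0.4492)
After 3 years: (0.2744, 0.2766, 0.4490)
P(in Junior after 3 years) = 0.2744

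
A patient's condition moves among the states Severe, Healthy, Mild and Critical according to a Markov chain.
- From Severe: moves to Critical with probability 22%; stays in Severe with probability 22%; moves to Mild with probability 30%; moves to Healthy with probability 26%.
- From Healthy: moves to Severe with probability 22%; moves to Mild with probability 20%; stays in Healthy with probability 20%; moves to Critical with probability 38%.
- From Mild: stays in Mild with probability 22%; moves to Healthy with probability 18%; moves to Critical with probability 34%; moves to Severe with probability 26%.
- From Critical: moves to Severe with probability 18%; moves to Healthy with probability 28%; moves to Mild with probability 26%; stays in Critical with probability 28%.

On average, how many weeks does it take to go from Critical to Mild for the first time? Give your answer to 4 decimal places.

3.9590

Let t(s) be the expected number of weeks to first reach Mild from state s, with t(Mild) = 0. Conditioning on the first week:
t(Severe) = 1 + 0.22·t(Severe) + 0.26·t(Healthy) + 0.22·t(Critical)
t(Healthy) = 1 + 0.22·t(Severe) + 0.2·t(Healthy) + 0.38·t(Critical)
t(Critical) = 1 + 0.18·t(Severe) + 0.28·t(Healthy) + 0.28·t(Critical)
Solving: t(Severe) = 3.7896, t(Healthy) = 4.1726, t(Critical) = 3.9590.
Expected weeks from Critical to Mild: 3.9590.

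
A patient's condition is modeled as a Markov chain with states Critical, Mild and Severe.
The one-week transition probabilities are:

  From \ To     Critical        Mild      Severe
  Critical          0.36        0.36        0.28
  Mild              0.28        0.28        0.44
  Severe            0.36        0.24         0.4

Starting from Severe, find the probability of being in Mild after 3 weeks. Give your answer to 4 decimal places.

Propagate the distribution vector 3 weeks from Severe.
After 0 weeks: (0.0000, 0.0000, 1.0000)
After 1 week: (0.3600, 0.2400, 0.4000)
After 2 weeks: (0.3408, 0.2928, 0.3664)
After 3 weeks: (0.3366, 0.2926, 0.3708)
P(in Mild after 3 weeks) = 0.2926

0.2926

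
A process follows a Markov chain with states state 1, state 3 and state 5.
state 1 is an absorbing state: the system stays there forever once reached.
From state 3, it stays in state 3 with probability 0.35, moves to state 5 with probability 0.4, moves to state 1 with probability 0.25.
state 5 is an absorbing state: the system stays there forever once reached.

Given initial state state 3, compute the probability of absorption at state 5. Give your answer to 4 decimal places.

0.6154

Let h(s) be the probability of absorption at state 5 starting from transient state s. Then h(state 5) = 1 and h(state 1) = 0. By first-step analysis:
h(state 3) = 0.25·0 + 0.35·h(state 3) + 0.4·1
Solving: h(state 3) = 0.6154.
Starting from state 3, the probability is 0.6154.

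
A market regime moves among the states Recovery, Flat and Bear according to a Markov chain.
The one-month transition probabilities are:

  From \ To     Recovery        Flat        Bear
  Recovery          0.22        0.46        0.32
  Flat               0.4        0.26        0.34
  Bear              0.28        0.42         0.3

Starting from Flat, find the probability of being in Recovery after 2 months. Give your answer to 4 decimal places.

Sum over the intermediate state after 1 month:
P = P(Flat→Recovery)·P(Recovery→Recovery) + P(Flat→Flat)·P(Flat→Recovery) + P(Flat→Bear)·P(Bear→Recovery)
  = 0.4×0.22 + 0.26×0.4 + 0.34×0.28
  = 0.0880 + 0.1040 + 0.0952 = 0.2872

0.2872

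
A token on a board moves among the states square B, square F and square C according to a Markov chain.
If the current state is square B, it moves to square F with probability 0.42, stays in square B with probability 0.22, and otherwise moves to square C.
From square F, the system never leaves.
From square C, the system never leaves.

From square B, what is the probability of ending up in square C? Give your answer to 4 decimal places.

0.4615

Let h(s) be the probability of absorption at square C starting from transient state s. Then h(square C) = 1 and h(square F) = 0. By first-step analysis:
h(square B) = 0.22·h(square B) + 0.42·0 + 0.36·1
Solving: h(square B) = 0.4615.
Starting from square B, the probability is 0.4615.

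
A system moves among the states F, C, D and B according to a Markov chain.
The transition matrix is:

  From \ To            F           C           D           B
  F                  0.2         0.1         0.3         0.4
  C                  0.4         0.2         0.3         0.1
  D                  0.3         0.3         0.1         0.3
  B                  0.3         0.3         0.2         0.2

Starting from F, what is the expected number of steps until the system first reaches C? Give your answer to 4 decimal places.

4.8148

Let t(s) be the expected number of steps to first reach C from state s, with t(C) = 0. Conditioning on the first step:
t(F) = 1 + 0.2·t(F) + 0.3·t(D) + 0.4·t(B)
t(D) = 1 + 0.3·t(F) + 0.1·t(D) + 0.3·t(B)
t(B) = 1 + 0.3·t(F) + 0.2·t(D) + 0.2·t(B)
Solving: t(F) = 4.8148, t(D) = 4.0741, t(B) = 4.0741.
Expected steps from F to C: 4.8148.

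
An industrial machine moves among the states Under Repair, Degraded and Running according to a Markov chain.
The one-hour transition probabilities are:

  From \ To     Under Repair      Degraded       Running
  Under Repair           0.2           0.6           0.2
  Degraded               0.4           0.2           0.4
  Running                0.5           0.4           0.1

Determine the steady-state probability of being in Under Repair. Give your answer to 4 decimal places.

Let the stationary distribution be π with π = πP and π_1 + π_2 + π_3 = 1.
π_1 = 0.2·π_1 + 0.4·π_2 + 0.5·π_3
π_2 = 0.6·π_1 + 0.2·π_2 + 0.4·π_3
Solving with the normalization constraint gives π = (0.3544, 0.3924, 0.2532).
So the stationary probability of Under Repair is 0.3544.

0.3544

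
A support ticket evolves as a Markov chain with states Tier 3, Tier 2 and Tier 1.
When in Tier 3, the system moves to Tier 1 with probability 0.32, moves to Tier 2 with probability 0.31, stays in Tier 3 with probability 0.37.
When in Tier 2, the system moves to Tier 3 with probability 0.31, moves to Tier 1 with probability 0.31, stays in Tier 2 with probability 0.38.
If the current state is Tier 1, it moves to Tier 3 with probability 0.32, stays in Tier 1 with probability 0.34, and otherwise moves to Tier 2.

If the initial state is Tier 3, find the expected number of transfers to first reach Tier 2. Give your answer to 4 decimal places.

Let t(s) be the expected number of transfers to first reach Tier 2 from state s, with t(Tier 2) = 0. Conditioning on the first transfer:
t(Tier 3) = 1 + 0.37·t(Tier 3) + 0.32·t(Tier 1)
t(Tier 1) = 1 + 0.32·t(Tier 3) + 0.34·t(Tier 1)
Solving: t(Tier 3) = 3.1270, t(Tier 1) = 3.0313.
Expected transfers from Tier 3 to Tier 2: 3.1270.

3.1270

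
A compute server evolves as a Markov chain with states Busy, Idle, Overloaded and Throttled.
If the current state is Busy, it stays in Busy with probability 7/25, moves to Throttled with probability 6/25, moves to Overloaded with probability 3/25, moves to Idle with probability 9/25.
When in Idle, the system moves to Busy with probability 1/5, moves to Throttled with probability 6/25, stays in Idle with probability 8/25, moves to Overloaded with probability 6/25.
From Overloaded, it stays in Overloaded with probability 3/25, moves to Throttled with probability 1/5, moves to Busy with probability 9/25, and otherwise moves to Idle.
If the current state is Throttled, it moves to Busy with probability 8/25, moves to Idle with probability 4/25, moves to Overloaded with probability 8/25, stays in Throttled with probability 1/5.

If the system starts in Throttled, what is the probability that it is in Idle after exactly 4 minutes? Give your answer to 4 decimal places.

Propagate the distribution vector 4 minutes from Throttled.
After 0 minutes: (0.0000, 0.0000, 0.0000, 1.0000)
After 1 minute: (0.3200, 0.1600, 0.3200, 0.2000)
After 2 minutes: (0.3008, 0.3008, 0.1792, 0.2192)
After 3 minutes: (0.2790, 0.2970, 0.1999, 0.2241)
After 4 minutes: (0.2812, 0.2953, 0.2004, 0.2230)
P(in Idle after 4 minutes) = 0.2953

0.2953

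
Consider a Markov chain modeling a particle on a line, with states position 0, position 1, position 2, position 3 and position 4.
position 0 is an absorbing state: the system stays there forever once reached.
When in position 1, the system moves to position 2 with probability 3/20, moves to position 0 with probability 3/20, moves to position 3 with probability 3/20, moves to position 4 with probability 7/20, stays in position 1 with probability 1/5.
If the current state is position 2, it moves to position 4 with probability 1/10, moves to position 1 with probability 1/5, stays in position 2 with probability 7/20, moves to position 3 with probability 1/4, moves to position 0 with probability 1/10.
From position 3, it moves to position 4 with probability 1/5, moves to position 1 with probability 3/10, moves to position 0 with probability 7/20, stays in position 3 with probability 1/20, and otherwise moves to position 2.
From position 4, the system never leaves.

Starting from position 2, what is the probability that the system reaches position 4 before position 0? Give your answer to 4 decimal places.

0.5230

Let h(s) be the probability of absorption at position 4 starting from transient state s. Then h(position 4) = 1 and h(position 0) = 0. By first-step analysis:
h(position 1) = 0.15·0 + 0.2·h(position 1) + 0.15·h(position 2) + 0.15·h(position 3) + 0.35·1
h(position 2) = 0.1·0 + 0.2·h(position 1) + 0.35·h(position 2) + 0.25·h(position 3) + 0.1·1
h(position 3) = 0.35·0 + 0.3·h(position 1) + 0.1·h(position 2) + 0.05·h(position 3) + 0.2·1
Solving: h(position 1) = 0.6222, h(position 2) = 0.5230, h(position 3) = 0.4621.
Starting from position 2, the probability is 0.5230.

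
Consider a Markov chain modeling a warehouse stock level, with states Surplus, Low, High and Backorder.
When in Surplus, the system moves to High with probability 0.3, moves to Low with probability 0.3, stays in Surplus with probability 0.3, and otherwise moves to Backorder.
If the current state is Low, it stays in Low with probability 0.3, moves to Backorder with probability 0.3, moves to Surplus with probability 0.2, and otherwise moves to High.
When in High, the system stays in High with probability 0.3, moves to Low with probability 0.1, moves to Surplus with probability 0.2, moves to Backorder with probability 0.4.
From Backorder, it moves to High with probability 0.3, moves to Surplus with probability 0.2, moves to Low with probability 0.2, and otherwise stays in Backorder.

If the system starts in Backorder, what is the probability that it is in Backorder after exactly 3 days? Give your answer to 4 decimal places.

0.2840

Propagate the distribution vector 3 days from Backorder.
After 0 days: (0.0000, 0.0000, 0.0000, 1.0000)
After 1 day: (0.2000, 0.2000, 0.3000, 0.3000)
After 2 days: (0.2200, 0.2100, 0.2800, 0.2900)
After 3 days: (0.2220, 0.2150, 0.2790, 0.2840)
P(in Backorder after 3 days) = 0.2840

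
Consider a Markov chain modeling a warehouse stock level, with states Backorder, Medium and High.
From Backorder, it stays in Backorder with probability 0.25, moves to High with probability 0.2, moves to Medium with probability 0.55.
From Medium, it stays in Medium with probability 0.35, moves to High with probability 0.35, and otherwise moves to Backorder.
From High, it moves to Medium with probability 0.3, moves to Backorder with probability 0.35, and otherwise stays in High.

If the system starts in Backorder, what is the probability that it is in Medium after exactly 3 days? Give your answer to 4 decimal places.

0.3939

Propagate the distribution vector 3 days from Backorder.
After 0 days: (1.0000, 0.0000, 0.0000)
After 1 day: (0.2500, 0.5500, 0.2000)
After 2 days: (0.2975, 0.3900, 0.3125)
After 3 days: (0.3008, 0.3939, 0.3054)
P(in Medium after 3 days) = 0.3939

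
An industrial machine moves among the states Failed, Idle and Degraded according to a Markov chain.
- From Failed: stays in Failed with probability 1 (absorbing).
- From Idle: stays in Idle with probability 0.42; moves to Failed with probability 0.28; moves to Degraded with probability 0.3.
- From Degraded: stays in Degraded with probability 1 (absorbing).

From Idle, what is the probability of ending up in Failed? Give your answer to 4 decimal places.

Let h(s) be the probability of absorption at Failed starting from transient state s. Then h(Failed) = 1 and h(Degraded) = 0. By first-step analysis:
h(Idle) = 0.28·1 + 0.42·h(Idle) + 0.3·0
Solving: h(Idle) = 0.4828.
Starting from Idle, the probability is 0.4828.

0.4828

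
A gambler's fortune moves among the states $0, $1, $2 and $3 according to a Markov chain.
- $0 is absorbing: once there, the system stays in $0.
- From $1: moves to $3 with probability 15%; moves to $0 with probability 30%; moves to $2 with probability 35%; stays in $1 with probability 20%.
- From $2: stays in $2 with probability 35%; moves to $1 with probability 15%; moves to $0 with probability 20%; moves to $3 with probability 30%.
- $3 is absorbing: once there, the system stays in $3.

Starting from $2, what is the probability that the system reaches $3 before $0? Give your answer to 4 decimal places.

0.5615

Let h(s) be the probability of absorption at $3 starting from transient state s. Then h($3) = 1 and h($0) = 0. By first-step analysis:
h($1) = 0.3·0 + 0.2·h($1) + 0.35·h($2) + 0.15·1
h($2) = 0.2·0 + 0.15·h($1) + 0.35·h($2) + 0.3·1
Solving: h($1) = 0.4332, h($2) = 0.5615.
Starting from $2, the probability is 0.5615.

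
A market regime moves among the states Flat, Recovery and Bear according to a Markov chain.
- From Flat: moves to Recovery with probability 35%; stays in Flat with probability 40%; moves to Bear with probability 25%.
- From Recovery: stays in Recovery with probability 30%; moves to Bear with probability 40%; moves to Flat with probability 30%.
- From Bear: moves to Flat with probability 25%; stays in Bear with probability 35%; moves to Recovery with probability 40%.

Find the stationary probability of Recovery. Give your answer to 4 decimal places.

0.3493

Let the stationary distribution be π with π = πP and π_1 + π_2 + π_3 = 1.
π_1 = 0.4·π_1 + 0.3·π_2 + 0.25·π_3
π_2 = 0.35·π_1 + 0.3·π_2 + 0.4·π_3
Solving with the normalization constraint gives π = (0.3147, 0.3493, 0.3360).
So the stationary probability of Recovery is 0.3493.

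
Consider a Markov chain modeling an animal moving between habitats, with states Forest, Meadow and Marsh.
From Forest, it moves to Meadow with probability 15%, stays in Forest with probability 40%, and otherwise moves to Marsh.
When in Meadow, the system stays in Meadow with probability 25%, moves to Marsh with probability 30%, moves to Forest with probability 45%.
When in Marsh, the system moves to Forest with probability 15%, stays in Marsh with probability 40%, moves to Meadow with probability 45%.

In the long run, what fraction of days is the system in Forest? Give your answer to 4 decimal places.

Let the stationary distribution be π with π = πP and π_1 + π_2 + π_3 = 1.
π_1 = 0.4·π_1 + 0.45·π_2 + 0.15·π_3
π_2 = 0.15·π_1 + 0.25·π_2 + 0.45·π_3
Solving with the normalization constraint gives π = (0.3182, 0.2955, 0.3864).
So the stationary probability of Forest is 0.3182.

0.3182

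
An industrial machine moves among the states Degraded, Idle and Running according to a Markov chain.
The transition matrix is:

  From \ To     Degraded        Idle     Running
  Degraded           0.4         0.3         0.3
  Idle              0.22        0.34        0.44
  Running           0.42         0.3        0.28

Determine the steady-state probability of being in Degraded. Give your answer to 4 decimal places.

Let the stationary distribution be π with π = πP and π_1 + π_2 + π_3 = 1.
π_1 = 0.4·π_1 + 0.22·π_2 + 0.42·π_3
π_2 = 0.3·π_1 + 0.34·π_2 + 0.3·π_3
Solving with the normalization constraint gives π = (0.3505, 0.3125, 0.3370).
So the stationary probability of Degraded is 0.3505.

0.3505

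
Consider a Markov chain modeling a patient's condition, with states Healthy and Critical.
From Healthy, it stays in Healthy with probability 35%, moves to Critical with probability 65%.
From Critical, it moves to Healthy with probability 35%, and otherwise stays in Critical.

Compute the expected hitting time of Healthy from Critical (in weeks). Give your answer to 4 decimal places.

Let t(s) be the expected number of weeks to first reach Healthy from state s, with t(Healthy) = 0. Conditioning on the first week:
t(Critical) = 1 + 0.65·t(Critical)
Solving: t(Critical) = 2.8571.
Expected weeks from Critical to Healthy: 2.8571.

2.8571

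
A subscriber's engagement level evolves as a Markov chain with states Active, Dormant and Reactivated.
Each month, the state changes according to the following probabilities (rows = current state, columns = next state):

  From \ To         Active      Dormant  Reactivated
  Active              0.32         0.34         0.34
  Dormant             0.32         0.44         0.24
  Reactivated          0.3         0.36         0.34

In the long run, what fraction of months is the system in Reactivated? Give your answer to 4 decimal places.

0.3016

Let the stationary distribution be π with π = πP and π_1 + π_2 + π_3 = 1.
π_1 = 0.32·π_1 + 0.32·π_2 + 0.3·π_3
π_2 = 0.34·π_1 + 0.44·π_2 + 0.36·π_3
Solving with the normalization constraint gives π = (0.3140, 0.3845, 0.3016).
So the stationary probability of Reactivated is 0.3016.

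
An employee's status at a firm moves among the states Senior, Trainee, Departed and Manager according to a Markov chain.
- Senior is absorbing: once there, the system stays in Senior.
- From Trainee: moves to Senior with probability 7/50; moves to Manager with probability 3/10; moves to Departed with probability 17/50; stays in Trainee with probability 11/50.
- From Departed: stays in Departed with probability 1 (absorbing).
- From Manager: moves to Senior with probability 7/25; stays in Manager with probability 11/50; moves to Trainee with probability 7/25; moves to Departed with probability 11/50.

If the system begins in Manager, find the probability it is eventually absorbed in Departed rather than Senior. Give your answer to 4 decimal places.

Let h(s) be the probability of absorption at Departed starting from transient state s. Then h(Departed) = 1 and h(Senior) = 0. By first-step analysis:
h(Trainee) = 0.14·0 + 0.22·h(Trainee) + 0.34·1 + 0.3·h(Manager)
h(Manager) = 0.28·0 + 0.28·h(Trainee) + 0.22·1 + 0.22·h(Manager)
Solving: h(Trainee) = 0.6316, h(Manager) = 0.5088.
Starting from Manager, the probability is 0.5088.

0.5088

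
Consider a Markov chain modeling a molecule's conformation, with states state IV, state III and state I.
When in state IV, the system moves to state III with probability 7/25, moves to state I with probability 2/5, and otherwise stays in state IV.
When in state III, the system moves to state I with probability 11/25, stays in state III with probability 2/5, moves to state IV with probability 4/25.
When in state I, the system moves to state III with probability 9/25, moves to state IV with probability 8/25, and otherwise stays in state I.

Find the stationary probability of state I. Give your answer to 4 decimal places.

Let the stationary distribution be π with π = πP and π_1 + π_2 + π_3 = 1.
π_1 = 0.32·π_1 + 0.16·π_2 + 0.32·π_3
π_2 = 0.28·π_1 + 0.4·π_2 + 0.36·π_3
Solving with the normalization constraint gives π = (0.2635, 0.3530, 0.3834).
So the stationary probability of state I is 0.3834.

0.3834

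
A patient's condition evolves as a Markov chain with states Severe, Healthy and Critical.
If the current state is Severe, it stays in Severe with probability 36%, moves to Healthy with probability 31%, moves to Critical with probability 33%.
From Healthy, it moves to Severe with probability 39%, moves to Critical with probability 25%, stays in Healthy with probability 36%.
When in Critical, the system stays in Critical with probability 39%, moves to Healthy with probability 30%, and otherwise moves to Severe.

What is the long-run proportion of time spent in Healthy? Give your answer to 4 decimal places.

Let the stationary distribution be π with π = πP and π_1 + π_2 + π_3 = 1.
π_1 = 0.36·π_1 + 0.39·π_2 + 0.31·π_3
π_2 = 0.31·π_1 + 0.36·π_2 + 0.3·π_3
Solving with the normalization constraint gives π = (0.3535, 0.3229, 0.3236).
So the stationary probability of Healthy is 0.3229.

0.3229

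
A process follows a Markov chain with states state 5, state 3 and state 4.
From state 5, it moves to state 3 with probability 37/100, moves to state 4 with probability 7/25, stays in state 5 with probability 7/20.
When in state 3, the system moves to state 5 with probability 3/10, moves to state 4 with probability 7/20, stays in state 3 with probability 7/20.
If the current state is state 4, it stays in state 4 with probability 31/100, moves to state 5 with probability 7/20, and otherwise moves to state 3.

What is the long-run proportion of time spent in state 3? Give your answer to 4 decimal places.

Let the stationary distribution be π with π = πP and π_1 + π_2 + π_3 = 1.
π_1 = 0.35·π_1 + 0.3·π_2 + 0.35·π_3
π_2 = 0.37·π_1 + 0.35·π_2 + 0.34·π_3
Solving with the normalization constraint gives π = (0.3323, 0.3535, 0.3142).
So the stationary probability of state 3 is 0.3535.

0.3535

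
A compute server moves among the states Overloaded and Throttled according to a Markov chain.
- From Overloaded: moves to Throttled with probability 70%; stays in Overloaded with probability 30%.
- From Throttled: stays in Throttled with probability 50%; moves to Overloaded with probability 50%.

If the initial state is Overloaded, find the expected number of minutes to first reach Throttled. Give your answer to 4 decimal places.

1.4286

Let t(s) be the expected number of minutes to first reach Throttled from state s, with t(Throttled) = 0. Conditioning on the first minute:
t(Overloaded) = 1 + 0.3·t(Overloaded)
Solving: t(Overloaded) = 1.4286.
Expected minutes from Overloaded to Throttled: 1.4286.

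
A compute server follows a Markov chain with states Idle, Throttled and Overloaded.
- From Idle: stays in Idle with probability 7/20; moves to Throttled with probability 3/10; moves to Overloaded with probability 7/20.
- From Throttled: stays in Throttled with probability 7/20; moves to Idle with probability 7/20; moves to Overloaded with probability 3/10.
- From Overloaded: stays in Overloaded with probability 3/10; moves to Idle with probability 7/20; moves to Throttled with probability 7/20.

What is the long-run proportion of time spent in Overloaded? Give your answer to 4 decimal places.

Let the stationary distribution be π with π = πP and π_1 + π_2 + π_3 = 1.
π_1 = 0.35·π_1 + 0.35·π_2 + 0.35·π_3
π_2 = 0.3·π_1 + 0.35·π_2 + 0.35·π_3
Solving with the normalization constraint gives π = (0.3500, 0.3325, 0.3175).
So the stationary probability of Overloaded is 0.3175.

0.3175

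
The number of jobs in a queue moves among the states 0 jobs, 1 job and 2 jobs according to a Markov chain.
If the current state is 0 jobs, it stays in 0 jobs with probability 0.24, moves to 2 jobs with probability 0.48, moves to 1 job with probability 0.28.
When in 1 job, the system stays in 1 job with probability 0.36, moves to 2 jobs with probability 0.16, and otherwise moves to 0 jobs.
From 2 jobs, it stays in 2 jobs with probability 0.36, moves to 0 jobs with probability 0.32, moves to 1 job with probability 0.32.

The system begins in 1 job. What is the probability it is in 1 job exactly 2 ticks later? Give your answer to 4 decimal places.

0.3152

Sum over the intermediate state after 1 tick:
P = P(1 job→0 jobs)·P(0 jobs→1 job) + P(1 job→1 job)·P(1 job→1 job) + P(1 job→2 jobs)·P(2 jobs→1 job)
  = 0.48×0.28 + 0.36×0.36 + 0.16×0.32
  = 0.1344 + 0.1296 + 0.0512 = 0.3152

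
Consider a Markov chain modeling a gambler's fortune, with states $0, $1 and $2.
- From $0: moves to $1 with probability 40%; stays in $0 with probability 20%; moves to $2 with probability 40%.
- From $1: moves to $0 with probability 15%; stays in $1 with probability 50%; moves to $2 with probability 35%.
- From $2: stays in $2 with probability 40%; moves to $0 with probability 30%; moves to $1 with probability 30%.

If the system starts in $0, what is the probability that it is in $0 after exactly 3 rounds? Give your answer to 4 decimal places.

Propagate the distribution vector 3 rounds from $0.
After 0 rounds: (1.0000, 0.0000, 0.0000)
After 1 round: (0.2000, 0.4000, 0.4000)
After 2 rounds: (0.2200, 0.4000, 0.3800)
After 3 rounds: (0.2180, 0.4020, 0.3800)
P(in $0 after 3 rounds) = 0.2180

0.2180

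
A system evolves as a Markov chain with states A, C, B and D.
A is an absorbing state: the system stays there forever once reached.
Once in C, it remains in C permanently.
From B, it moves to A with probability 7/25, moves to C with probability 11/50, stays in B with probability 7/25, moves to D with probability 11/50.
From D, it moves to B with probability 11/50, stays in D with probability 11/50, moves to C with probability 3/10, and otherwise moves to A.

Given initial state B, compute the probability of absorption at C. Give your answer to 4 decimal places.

Let h(s) be the probability of absorption at C starting from transient state s. Then h(C) = 1 and h(A) = 0. By first-step analysis:
h(B) = 0.28·0 + 0.22·1 + 0.28·h(B) + 0.22·h(D)
h(D) = 0.26·0 + 0.3·1 + 0.22·h(B) + 0.22·h(D)
Solving: h(B) = 0.4630, h(D) = 0.5152.
Starting from B, the probability is 0.4630.

0.4630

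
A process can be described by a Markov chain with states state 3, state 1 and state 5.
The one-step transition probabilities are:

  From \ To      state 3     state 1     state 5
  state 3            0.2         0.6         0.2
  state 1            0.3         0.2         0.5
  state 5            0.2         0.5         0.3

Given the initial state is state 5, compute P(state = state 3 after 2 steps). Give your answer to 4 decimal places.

0.2500

Sum over the intermediate state after 1 step:
P = P(state 5→state 3)·P(state 3→state 3) + P(state 5→state 1)·P(state 1→state 3) + P(state 5→state 5)·P(state 5→state 3)
  = 0.2×0.2 + 0.5×0.3 + 0.3×0.2
  = 0.0400 + 0.1500 + 0.0600 = 0.2500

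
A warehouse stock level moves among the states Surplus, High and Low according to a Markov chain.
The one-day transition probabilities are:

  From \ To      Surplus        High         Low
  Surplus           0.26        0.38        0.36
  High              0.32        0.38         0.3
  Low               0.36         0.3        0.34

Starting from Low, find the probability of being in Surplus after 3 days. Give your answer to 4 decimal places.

Propagate the distribution vector 3 days from Low.
After 0 days: (0.0000, 0.0000, 1.0000)
After 1 day: (0.3600, 0.3000, 0.3400)
After 2 days: (0.3120, 0.3528, 0.3352)
After 3 days: (0.3147, 0.3532, 0.3321)
P(in Surplus after 3 days) = 0.3147

0.3147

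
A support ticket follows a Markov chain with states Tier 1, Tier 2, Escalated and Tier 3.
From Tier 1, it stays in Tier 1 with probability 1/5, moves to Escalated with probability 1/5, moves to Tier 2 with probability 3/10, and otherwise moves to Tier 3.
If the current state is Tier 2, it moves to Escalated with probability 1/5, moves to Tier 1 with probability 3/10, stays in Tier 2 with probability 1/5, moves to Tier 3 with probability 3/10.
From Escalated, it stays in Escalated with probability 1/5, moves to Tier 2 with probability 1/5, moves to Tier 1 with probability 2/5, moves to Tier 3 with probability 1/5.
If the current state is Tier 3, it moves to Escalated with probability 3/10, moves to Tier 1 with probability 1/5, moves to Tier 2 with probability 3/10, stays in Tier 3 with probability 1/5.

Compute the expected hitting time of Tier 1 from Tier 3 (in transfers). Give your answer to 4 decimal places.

3.6364

Let t(s) be the expected number of transfers to first reach Tier 1 from state s, with t(Tier 1) = 0. Conditioning on the first transfer:
t(Tier 2) = 1 + 0.2·t(Tier 2) + 0.2·t(Escalated) + 0.3·t(Tier 3)
t(Escalated) = 1 + 0.2·t(Tier 2) + 0.2·t(Escalated) + 0.2·t(Tier 3)
t(Tier 3) = 1 + 0.3·t(Tier 2) + 0.3·t(Escalated) + 0.2·t(Tier 3)
Solving: t(Tier 2) = 3.3636, t(Escalated) = 3.0000, t(Tier 3) = 3.6364.
Expected transfers from Tier 3 to Tier 1: 3.6364.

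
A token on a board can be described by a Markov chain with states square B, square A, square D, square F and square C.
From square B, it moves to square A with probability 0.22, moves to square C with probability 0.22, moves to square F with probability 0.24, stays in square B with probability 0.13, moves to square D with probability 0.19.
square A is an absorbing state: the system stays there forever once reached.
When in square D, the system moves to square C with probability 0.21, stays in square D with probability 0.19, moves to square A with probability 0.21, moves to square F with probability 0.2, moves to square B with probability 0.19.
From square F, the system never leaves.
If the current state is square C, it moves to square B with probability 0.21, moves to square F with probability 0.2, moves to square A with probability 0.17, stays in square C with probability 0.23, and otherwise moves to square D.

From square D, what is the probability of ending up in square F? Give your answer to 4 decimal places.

Let h(s) be the probability of absorption at square F starting from transient state s. Then h(square F) = 1 and h(square A) = 0. By first-step analysis:
h(square B) = 0.13·h(square B) + 0.22·0 + 0.19·h(square D) + 0.24·1 + 0.22·h(square C)
h(square D) = 0.19·h(square B) + 0.21·0 + 0.19·h(square D) + 0.2·1 + 0.21·h(square C)
h(square C) = 0.21·h(square B) + 0.17·0 + 0.19·h(square D) + 0.2·1 + 0.23·h(square C)
Solving: h(square B) = 0.5192, h(square D) = 0.5050, h(square C) = 0.5260.
Starting from square D, the probability is 0.5050.

0.5050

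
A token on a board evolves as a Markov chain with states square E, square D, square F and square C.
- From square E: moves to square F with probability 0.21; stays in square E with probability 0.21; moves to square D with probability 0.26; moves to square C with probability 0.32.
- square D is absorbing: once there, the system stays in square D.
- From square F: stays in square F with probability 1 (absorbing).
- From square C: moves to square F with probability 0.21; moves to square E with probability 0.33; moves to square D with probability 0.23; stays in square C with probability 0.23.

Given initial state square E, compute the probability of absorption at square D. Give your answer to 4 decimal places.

0.5447

Let h(s) be the probability of absorption at square D starting from transient state s. Then h(square D) = 1 and h(square F) = 0. By first-step analysis:
h(square E) = 0.21·h(square E) + 0.26·1 + 0.21·0 + 0.32·h(square C)
h(square C) = 0.33·h(square E) + 0.23·1 + 0.21·0 + 0.23·h(square C)
Solving: h(square E) = 0.5447, h(square C) = 0.5321.
Starting from square E, the probability is 0.5447.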